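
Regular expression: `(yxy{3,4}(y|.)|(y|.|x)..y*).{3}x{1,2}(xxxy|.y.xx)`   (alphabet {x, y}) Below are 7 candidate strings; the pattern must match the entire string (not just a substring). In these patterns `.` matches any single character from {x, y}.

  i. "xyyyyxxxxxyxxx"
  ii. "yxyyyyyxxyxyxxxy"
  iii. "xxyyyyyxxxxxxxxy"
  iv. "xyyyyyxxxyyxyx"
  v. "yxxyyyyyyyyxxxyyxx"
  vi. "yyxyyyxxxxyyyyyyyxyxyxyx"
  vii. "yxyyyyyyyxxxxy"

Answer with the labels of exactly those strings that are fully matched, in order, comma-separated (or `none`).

i → match
ii → no match
iii → match
iv → no match
v → match
vi → no match
vii → match

i, iii, v, vii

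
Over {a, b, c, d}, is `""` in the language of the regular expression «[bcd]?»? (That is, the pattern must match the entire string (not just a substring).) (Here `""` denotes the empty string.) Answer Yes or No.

Yes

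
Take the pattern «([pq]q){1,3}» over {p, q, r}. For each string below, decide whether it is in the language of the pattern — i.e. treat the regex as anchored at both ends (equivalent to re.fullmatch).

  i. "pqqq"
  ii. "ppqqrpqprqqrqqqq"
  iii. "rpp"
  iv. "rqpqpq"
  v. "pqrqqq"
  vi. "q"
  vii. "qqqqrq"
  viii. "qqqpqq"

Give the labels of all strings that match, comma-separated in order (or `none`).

i

i → match
ii → no match
iii → no match — must end with "q"
iv → no match
v → no match
vi → no match
vii → no match
viii → no match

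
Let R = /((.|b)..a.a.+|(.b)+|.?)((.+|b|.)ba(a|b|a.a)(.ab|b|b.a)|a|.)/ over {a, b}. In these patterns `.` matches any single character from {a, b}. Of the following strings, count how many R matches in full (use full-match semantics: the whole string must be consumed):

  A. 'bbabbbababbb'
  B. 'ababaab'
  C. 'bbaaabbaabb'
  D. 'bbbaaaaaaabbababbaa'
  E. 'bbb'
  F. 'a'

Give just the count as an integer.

A → no match
B → match
C → no match
D → match
E → match
F → match
Total matched: 4

4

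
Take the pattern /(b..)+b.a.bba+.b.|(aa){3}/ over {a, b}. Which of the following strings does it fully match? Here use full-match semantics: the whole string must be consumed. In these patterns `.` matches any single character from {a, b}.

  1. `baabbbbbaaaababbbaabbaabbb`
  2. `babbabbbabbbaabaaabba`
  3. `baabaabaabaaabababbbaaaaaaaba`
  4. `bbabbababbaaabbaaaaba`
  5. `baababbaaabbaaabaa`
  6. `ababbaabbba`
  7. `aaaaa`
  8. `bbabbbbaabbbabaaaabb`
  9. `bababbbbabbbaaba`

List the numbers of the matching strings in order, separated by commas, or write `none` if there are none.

4

1 → no match
2 → no match
3 → no match
4 → match
5 → no match
6 → no match
7 → no match
8 → no match
9 → no match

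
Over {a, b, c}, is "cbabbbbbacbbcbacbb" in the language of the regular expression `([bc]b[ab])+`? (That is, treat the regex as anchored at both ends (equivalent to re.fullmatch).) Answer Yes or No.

Yes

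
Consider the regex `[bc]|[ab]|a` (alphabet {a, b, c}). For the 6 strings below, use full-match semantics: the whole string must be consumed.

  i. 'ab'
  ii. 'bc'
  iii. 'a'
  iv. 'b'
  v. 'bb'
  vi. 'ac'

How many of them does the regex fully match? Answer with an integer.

i → no match
ii → no match
iii → match
iv → match
v → no match
vi → no match
Total matched: 2

2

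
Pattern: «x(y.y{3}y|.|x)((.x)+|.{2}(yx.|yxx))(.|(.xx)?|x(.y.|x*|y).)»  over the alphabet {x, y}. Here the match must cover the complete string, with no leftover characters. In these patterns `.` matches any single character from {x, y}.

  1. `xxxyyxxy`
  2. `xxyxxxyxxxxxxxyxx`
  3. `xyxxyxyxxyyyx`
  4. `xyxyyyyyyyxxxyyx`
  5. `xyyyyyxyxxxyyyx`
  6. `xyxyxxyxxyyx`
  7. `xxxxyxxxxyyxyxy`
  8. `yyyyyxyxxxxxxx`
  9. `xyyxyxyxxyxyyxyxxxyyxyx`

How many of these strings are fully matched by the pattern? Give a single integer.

3

1 → match
2 → match
3 → match
4 → no match
5 → no match
6 → no match
7 → no match
8 → no match — must start with `x`
9 → no match
Total matched: 3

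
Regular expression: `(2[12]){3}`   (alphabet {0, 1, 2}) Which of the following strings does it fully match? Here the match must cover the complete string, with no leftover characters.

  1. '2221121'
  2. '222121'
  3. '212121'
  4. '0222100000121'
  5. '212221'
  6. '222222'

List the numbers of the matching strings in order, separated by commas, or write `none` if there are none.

2, 3, 5, 6

1. '2221121' → no match
2. '222121' → match
3. '212121' → match
4 → no match — must start with '2'
5. '212221' → match
6. '222222' → match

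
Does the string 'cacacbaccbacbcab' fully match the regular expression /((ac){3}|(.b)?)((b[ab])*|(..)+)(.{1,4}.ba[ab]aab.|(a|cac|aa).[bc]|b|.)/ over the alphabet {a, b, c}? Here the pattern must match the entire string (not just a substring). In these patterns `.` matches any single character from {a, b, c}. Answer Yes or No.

No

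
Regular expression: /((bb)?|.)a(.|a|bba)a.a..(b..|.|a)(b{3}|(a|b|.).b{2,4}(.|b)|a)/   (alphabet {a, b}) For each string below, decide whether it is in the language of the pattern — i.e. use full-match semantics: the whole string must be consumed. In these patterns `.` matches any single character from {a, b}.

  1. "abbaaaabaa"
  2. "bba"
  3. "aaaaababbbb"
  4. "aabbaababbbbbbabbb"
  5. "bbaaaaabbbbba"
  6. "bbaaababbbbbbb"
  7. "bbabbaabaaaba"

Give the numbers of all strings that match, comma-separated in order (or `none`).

1 → no match
2 → no match
3 → match
4 → match
5 → match
6 → no match
7 → match

3, 4, 5, 7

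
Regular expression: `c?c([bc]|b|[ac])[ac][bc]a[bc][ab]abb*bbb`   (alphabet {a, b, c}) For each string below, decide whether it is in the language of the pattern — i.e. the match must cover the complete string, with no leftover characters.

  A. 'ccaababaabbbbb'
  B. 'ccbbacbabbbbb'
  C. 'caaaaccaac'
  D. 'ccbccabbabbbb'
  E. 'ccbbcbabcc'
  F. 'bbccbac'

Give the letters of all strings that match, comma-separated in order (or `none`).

A → match
B → no match
C → no match — must end with 'bbb'
D → match
E → no match — must end with 'bbb'
F → no match — must end with 'bbb'

A, D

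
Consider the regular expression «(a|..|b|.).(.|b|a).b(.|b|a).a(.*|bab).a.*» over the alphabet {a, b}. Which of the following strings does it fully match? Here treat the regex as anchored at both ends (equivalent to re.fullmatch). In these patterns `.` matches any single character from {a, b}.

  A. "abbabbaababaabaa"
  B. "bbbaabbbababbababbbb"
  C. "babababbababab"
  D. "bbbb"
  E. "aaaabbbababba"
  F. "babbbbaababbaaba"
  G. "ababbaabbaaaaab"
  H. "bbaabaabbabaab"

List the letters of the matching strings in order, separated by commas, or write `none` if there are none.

A, B, E, F

A → match
B → match
C → no match
D. "bbbb" → no match
E → match
F → match
G → no match
H → no match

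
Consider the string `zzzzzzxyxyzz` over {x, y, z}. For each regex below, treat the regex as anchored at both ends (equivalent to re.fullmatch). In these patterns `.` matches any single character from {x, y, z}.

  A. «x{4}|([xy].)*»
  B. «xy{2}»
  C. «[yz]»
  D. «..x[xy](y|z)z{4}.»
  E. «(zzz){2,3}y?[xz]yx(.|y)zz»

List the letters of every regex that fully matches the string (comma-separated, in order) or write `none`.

E

A → no match
B → no match — must start with `xy`
C → no match
D → no match
E → match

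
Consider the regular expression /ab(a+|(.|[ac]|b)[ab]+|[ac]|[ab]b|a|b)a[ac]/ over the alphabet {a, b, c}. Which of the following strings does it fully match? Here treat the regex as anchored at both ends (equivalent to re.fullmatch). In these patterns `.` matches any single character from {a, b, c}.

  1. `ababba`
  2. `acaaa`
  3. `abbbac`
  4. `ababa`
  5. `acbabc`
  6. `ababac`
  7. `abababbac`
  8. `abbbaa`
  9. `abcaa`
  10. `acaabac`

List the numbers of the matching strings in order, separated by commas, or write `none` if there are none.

1 → no match
2 → no match — must start with `ab`
3 → match
4 → no match
5 → no match — must start with `ab`
6 → match
7 → match
8 → match
9 → match
10 → no match — must start with `ab`

3, 6, 7, 8, 9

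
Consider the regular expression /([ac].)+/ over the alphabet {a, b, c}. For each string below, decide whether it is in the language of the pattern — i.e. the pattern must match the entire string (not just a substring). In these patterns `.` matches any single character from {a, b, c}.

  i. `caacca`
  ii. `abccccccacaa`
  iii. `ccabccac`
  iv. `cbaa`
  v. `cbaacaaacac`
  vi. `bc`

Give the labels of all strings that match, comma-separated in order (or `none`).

i → match
ii → match
iii → match
iv → match
v → no match
vi → no match

i, ii, iii, iv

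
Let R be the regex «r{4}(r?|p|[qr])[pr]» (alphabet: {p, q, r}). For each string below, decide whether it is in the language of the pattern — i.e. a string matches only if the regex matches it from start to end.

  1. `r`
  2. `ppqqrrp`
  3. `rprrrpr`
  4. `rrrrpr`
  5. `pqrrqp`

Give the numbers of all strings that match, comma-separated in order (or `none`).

1 → no match
2 → no match — must start with `r`
3 → no match
4 → match
5 → no match — must start with `r`

4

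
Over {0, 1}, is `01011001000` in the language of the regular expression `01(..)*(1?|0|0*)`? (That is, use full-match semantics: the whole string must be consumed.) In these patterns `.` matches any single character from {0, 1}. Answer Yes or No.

Yes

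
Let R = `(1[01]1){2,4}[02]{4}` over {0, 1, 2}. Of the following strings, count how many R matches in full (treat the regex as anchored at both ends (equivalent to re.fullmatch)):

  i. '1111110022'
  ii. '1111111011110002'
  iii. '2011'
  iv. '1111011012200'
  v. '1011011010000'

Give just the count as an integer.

4

i → match
ii → match
iii → no match — must start with '1'
iv → match
v → match
Total matched: 4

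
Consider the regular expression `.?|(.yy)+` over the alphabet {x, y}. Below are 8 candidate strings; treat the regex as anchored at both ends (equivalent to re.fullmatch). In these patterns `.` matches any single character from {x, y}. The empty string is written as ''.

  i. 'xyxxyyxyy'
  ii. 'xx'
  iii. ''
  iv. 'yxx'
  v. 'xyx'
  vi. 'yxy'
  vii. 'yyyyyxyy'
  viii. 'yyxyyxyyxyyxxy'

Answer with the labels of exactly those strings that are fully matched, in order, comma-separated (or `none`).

iii

i → no match
ii → no match
iii → match
iv → no match
v → no match
vi → no match
vii → no match
viii → no match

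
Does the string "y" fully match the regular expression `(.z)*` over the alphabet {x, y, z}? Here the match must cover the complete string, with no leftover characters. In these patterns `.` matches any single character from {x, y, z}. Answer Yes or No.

No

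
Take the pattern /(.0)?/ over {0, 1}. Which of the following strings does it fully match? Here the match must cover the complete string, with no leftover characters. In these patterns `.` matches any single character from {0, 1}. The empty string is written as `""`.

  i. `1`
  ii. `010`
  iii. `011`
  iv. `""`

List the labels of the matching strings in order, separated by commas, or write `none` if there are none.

i → no match
ii → no match
iii → no match
iv → match

iv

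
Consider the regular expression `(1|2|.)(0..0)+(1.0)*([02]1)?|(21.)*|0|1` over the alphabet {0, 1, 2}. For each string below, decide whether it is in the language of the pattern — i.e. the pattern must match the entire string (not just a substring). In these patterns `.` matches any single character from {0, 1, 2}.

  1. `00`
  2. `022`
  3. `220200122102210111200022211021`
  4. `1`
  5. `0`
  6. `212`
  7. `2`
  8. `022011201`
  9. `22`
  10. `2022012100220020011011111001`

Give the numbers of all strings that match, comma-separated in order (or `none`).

4, 5, 6

1 → no match
2 → no match
3 → no match
4 → match
5 → match
6 → match
7 → no match
8 → no match
9 → no match
10 → no match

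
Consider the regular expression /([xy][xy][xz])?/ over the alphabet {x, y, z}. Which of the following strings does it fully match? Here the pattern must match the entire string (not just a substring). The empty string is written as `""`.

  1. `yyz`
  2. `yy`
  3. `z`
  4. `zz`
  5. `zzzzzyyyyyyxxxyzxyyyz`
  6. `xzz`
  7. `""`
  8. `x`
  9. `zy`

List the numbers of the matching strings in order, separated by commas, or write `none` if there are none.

1 → match
2 → no match
3 → no match
4 → no match
5 → no match
6 → no match
7 → match
8 → no match
9 → no match

1, 7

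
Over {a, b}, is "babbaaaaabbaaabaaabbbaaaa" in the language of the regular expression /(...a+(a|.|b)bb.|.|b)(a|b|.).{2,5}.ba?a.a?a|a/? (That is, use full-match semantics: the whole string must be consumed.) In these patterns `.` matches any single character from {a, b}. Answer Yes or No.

No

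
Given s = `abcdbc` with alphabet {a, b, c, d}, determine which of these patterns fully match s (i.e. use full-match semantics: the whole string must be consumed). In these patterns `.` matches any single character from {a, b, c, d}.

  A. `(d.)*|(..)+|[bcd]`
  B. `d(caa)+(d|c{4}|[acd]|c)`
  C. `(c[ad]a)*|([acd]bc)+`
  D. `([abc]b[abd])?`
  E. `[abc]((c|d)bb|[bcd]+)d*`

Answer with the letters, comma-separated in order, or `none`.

A → match
B → no match — must start with `dcaa`
C → match
D → no match
E → match

A, C, E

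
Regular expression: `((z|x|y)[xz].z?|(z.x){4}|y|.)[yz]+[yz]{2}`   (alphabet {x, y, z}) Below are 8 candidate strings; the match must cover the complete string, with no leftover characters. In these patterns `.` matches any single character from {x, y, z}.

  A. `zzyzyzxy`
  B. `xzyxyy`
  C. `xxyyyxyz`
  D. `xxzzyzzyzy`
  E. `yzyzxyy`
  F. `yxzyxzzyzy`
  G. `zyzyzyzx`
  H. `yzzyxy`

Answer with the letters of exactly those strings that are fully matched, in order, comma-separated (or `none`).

D

A. `zzyzyzxy` → no match
B. `xzyxyy` → no match
C. `xxyyyxyz` → no match
D. `xxzzyzzyzy` → match
E. `yzyzxyy` → no match
F. `yxzyxzzyzy` → no match
G. `zyzyzyzx` → no match
H. `yzzyxy` → no match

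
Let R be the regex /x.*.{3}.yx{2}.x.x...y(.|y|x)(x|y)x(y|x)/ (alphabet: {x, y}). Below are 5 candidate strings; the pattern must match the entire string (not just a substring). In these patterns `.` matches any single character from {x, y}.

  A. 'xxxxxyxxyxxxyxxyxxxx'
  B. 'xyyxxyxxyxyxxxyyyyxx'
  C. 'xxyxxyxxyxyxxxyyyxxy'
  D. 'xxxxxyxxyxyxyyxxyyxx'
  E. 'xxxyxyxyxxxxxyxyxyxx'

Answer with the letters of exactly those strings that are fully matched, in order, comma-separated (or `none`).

A → match
B → match
C → match
D → no match
E → no match

A, B, C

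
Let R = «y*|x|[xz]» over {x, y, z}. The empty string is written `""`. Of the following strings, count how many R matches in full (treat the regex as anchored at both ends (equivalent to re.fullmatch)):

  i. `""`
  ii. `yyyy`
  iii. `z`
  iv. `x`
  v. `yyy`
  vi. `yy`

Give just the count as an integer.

i → match
ii → match
iii → match
iv → match
v → match
vi → match
Total matched: 6

6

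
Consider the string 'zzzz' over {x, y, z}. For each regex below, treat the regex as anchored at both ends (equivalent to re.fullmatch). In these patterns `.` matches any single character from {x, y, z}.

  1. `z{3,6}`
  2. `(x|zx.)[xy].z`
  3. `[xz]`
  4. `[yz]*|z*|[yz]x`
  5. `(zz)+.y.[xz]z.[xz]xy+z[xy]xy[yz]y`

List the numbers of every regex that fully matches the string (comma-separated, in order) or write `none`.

1 → match
2 → no match
3 → no match
4 → match
5 → no match — must end with 'y'

1, 4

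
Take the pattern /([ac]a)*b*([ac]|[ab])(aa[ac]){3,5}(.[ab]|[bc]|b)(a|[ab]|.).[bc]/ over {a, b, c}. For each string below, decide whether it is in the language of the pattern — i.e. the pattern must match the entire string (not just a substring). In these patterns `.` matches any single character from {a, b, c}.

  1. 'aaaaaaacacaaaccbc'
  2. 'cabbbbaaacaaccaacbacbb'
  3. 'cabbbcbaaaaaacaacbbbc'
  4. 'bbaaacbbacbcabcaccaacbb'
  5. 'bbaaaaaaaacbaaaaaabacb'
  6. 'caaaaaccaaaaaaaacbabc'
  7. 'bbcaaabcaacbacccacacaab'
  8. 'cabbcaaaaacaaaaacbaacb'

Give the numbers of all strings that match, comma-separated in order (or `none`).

8

1 → no match
2 → no match
3 → no match
4 → no match
5 → no match
6 → no match
7 → no match
8 → match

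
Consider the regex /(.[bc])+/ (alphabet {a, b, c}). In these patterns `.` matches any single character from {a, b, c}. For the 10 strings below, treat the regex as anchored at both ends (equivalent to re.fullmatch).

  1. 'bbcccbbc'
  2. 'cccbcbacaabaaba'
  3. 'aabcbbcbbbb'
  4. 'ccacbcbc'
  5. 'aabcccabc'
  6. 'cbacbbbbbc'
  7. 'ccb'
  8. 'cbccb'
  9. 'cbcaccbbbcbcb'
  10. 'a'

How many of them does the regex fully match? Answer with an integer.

3

1 → match
2 → no match
3 → no match
4 → match
5 → no match
6 → match
7 → no match
8 → no match
9 → no match
10 → no match
Total matched: 3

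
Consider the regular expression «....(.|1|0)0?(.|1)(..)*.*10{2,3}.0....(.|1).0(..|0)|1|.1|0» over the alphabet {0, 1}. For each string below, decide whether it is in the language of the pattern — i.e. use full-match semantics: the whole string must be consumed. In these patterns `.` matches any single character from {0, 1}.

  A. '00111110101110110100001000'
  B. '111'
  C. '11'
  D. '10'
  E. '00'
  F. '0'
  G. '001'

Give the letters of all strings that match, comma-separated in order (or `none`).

C, F

A → no match
B → no match
C → match
D → no match
E → no match
F → match
G → no match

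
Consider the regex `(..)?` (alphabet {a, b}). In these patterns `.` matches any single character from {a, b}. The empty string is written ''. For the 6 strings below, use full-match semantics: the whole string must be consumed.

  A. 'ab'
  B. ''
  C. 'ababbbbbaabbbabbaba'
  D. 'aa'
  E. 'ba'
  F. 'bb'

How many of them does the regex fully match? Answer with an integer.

A. 'ab' → match
B. '' → match
C → no match
D. 'aa' → match
E. 'ba' → match
F. 'bb' → match
Total matched: 5

5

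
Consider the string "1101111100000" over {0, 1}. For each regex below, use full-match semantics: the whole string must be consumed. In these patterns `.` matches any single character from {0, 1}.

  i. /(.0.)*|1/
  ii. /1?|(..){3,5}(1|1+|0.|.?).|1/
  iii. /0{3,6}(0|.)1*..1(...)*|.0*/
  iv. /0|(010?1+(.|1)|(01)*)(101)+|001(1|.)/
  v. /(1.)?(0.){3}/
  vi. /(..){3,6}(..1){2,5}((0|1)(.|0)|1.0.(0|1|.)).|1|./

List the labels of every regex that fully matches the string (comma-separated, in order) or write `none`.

i → no match
ii → match
iii → no match
iv → no match
v → no match
vi → no match

ii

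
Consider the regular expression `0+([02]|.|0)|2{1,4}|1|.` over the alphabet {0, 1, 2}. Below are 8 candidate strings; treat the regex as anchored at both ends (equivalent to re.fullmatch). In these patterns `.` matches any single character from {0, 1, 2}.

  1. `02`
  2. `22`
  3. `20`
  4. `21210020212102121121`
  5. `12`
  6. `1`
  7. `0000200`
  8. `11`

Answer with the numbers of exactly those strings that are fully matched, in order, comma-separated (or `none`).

1. `02` → match
2. `22` → match
3. `20` → no match
4 → no match
5. `12` → no match
6. `1` → match
7. `0000200` → no match
8. `11` → no match

1, 2, 6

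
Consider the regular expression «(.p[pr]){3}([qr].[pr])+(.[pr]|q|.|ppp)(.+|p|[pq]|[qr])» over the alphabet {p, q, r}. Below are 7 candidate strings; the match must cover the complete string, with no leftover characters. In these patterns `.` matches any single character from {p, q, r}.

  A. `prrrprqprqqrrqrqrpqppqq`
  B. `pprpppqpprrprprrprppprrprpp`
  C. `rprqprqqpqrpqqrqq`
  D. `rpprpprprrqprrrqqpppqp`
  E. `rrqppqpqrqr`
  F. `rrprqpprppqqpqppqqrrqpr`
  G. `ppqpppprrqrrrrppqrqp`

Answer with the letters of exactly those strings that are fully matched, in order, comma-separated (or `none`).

A → no match
B → match
C → no match
D → match
E → no match
F → no match
G → no match

B, D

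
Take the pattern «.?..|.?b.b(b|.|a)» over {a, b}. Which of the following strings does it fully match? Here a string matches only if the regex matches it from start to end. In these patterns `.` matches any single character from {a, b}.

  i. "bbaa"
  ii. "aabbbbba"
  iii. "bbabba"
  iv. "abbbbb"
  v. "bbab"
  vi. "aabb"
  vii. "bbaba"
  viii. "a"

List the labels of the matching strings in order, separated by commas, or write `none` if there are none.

i → no match
ii → no match
iii → no match
iv → no match
v → no match
vi → no match
vii → match
viii → no match

vii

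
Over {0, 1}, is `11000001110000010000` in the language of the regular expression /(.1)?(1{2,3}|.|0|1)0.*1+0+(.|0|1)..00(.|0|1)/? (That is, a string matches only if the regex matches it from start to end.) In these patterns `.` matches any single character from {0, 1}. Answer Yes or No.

Yes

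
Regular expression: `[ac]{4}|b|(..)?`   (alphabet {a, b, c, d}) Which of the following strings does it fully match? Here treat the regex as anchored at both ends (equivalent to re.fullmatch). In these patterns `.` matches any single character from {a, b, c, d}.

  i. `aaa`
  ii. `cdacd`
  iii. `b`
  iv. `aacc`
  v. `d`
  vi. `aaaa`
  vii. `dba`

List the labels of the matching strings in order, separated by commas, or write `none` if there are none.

i → no match
ii → no match
iii → match
iv → match
v → no match
vi → match
vii → no match

iii, iv, vi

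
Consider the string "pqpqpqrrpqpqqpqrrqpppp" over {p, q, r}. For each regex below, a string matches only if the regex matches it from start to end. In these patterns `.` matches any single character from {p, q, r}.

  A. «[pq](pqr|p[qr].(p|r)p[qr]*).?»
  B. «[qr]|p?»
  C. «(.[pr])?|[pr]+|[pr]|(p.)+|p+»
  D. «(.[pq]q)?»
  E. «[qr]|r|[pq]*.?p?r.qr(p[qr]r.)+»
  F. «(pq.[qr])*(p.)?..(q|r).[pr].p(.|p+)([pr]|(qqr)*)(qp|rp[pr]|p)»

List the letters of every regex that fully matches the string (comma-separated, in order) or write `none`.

A → no match
B → no match
C → no match
D → no match
E → no match
F → match

F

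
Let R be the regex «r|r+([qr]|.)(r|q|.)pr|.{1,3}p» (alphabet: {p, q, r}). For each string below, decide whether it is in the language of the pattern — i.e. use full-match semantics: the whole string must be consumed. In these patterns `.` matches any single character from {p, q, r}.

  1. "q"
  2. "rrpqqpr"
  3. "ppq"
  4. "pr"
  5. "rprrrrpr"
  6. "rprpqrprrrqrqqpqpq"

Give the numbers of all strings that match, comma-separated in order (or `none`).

1. "q" → no match
2. "rrpqqpr" → no match
3. "ppq" → no match
4. "pr" → no match
5. "rprrrrpr" → no match
6 → no match

none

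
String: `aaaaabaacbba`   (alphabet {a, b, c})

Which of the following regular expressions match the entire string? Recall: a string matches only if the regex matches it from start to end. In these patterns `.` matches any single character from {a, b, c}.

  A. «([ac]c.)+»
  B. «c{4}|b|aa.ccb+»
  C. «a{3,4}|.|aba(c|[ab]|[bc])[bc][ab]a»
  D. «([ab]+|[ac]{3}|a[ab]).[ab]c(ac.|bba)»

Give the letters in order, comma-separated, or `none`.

A → no match
B → no match
C → no match
D → match

D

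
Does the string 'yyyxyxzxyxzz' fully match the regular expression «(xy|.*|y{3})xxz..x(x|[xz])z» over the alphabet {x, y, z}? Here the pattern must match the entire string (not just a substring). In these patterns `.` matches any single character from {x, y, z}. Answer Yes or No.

No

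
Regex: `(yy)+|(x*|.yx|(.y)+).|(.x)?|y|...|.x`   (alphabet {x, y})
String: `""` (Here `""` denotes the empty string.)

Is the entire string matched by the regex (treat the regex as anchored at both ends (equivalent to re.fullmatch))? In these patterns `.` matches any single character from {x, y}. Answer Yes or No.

Yes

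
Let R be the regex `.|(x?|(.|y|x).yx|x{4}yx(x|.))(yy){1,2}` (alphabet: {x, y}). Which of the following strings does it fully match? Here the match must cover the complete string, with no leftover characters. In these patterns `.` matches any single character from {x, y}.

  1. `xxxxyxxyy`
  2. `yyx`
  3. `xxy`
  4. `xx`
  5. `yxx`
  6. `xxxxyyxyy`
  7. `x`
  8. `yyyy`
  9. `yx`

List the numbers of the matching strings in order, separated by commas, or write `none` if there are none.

1 → match
2 → no match
3 → no match
4 → no match
5 → no match
6 → no match
7 → match
8 → match
9 → no match

1, 7, 8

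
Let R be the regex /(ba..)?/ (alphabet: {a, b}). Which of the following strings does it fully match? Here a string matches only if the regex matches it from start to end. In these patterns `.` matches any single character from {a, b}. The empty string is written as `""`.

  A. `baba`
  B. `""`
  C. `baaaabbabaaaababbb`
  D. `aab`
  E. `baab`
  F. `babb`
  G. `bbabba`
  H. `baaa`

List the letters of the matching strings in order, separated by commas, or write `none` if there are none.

A → match
B → match
C → no match
D → no match
E → match
F → match
G → no match
H → match

A, B, E, F, H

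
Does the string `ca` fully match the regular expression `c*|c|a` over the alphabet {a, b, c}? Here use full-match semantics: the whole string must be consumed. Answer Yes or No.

No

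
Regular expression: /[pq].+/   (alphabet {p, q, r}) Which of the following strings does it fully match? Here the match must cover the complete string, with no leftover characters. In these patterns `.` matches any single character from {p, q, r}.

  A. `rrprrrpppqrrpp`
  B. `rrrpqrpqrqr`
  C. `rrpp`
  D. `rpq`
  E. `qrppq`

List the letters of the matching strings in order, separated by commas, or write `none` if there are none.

E

A → no match
B → no match
C → no match
D → no match
E → match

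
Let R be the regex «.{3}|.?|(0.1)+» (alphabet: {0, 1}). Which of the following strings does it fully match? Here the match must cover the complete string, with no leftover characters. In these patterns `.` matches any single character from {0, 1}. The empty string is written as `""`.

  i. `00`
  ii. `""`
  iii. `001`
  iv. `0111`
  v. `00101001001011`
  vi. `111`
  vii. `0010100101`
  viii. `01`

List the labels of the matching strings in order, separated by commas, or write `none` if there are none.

i. `00` → no match
ii. `""` → match
iii. `001` → match
iv. `0111` → no match
v → no match
vi. `111` → match
vii. `0010100101` → no match
viii. `01` → no match

ii, iii, vi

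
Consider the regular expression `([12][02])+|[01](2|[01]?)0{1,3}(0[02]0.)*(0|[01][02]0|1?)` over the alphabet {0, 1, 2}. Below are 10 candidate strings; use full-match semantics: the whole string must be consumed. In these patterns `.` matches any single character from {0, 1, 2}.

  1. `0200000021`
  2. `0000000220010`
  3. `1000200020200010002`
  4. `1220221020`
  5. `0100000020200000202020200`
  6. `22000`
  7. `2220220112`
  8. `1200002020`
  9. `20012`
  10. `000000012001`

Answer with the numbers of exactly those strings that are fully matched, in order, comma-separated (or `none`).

1, 3, 4, 5, 8

1 → match
2 → no match
3 → match
4 → match
5 → match
6 → no match
7 → no match
8 → match
9 → no match
10 → no match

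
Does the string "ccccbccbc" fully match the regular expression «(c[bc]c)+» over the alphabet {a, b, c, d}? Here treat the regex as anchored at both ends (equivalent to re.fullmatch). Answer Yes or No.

Yes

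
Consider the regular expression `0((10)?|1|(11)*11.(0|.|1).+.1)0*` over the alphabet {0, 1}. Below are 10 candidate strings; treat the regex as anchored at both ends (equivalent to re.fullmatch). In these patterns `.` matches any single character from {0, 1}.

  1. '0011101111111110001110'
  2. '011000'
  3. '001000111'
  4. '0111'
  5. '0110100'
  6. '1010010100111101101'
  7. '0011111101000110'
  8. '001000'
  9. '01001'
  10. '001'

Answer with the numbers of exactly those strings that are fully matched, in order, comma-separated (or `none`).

none

1 → no match
2 → no match
3 → no match
4 → no match
5 → no match
6 → no match — must start with '0'
7 → no match
8 → no match
9 → no match
10 → no match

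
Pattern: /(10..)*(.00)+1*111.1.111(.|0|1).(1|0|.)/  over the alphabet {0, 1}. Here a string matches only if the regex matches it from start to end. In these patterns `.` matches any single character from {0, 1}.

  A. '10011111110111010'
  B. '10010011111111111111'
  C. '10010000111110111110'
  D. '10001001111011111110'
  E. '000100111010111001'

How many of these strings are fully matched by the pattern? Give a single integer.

A → match
B → match
C → no match
D → match
E → match
Total matched: 4

4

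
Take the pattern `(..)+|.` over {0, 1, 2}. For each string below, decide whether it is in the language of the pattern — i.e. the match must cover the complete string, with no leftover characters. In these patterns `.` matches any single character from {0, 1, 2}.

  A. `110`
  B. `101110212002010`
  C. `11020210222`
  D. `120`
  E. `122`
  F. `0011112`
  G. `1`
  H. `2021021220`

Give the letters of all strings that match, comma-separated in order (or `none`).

A → no match
B → no match
C → no match
D → no match
E → no match
F → no match
G → match
H → match

G, H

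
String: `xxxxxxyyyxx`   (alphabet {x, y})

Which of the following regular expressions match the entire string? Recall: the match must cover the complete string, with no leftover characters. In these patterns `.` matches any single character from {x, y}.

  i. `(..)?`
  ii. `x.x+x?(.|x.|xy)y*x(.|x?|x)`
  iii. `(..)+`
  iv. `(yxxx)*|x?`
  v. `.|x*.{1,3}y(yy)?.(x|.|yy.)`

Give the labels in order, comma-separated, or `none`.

i → no match
ii → match
iii → no match
iv → no match
v → match

ii, v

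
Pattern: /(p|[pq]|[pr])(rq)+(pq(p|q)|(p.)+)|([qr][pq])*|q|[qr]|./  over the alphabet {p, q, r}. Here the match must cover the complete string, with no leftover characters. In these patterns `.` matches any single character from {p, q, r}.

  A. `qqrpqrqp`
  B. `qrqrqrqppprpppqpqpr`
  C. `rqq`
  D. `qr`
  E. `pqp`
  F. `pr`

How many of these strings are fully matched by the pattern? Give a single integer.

1

A → no match
B → match
C → no match
D → no match
E → no match
F → no match
Total matched: 1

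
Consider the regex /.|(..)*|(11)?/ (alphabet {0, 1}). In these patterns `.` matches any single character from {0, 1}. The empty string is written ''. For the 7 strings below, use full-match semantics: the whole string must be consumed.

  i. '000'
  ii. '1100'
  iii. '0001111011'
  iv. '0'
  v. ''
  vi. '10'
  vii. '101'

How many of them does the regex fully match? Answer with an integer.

5

i → no match
ii → match
iii → match
iv → match
v → match
vi → match
vii → no match
Total matched: 5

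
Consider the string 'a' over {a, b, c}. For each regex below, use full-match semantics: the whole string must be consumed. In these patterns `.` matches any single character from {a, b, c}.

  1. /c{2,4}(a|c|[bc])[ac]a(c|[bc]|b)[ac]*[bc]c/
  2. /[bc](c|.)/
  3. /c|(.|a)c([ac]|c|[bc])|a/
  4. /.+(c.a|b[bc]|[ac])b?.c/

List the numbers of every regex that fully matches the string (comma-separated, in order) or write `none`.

1 → no match — must start with 'c'
2 → no match
3 → match
4 → no match — must end with 'c'

3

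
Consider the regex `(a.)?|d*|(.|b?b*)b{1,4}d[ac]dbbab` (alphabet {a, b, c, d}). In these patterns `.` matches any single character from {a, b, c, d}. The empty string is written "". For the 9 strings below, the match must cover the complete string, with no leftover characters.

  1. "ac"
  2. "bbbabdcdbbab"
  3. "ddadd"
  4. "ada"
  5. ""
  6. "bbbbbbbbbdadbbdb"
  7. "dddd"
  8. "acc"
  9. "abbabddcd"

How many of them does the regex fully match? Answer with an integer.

1. "ac" → match
2. "bbbabdcdbbab" → no match
3. "ddadd" → no match
4. "ada" → no match
5. "" → match
6 → no match
7. "dddd" → match
8. "acc" → no match
9. "abbabddcd" → no match
Total matched: 3

3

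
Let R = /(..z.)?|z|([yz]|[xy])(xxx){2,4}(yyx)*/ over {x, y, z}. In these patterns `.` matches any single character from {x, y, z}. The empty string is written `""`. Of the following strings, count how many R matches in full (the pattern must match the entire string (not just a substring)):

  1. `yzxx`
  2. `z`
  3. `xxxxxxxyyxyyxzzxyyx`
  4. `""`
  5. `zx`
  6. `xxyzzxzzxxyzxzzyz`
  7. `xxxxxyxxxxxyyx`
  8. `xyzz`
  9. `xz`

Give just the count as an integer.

1. `yzxx` → no match
2. `z` → match
3 → no match
4. `""` → match
5. `zx` → no match
6 → no match
7 → no match
8. `xyzz` → match
9. `xz` → no match
Total matched: 3

3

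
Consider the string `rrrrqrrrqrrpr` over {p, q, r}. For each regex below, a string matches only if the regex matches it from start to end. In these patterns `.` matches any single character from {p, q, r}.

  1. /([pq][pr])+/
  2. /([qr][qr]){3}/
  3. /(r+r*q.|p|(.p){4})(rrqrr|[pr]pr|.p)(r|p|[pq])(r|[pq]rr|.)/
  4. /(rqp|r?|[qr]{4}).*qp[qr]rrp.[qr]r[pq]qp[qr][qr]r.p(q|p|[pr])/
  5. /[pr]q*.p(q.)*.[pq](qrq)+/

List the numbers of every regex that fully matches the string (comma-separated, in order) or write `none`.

3

1 → no match
2 → no match
3 → match
4 → no match
5 → no match — must end with `qrq`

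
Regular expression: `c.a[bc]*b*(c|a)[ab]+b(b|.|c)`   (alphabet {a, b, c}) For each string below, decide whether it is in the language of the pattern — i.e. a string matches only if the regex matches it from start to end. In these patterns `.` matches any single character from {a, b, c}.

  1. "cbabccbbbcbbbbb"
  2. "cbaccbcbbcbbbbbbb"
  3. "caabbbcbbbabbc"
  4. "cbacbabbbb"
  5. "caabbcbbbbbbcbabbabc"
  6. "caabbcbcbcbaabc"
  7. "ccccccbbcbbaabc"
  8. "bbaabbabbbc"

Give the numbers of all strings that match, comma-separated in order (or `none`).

1, 2, 3, 4, 5, 6

1 → match
2 → match
3 → match
4 → match
5 → match
6 → match
7 → no match
8 → no match — must start with "c"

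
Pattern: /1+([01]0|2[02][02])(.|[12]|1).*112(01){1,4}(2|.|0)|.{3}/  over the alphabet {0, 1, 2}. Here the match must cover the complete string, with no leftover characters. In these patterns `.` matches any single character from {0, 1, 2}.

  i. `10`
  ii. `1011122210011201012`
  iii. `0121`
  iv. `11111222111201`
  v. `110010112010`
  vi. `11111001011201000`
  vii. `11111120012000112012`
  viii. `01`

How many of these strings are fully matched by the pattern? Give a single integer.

2

i. `10` → no match
ii → no match
iii. `0121` → no match
iv → no match
v. `110010112010` → match
vi → no match
vii → match
viii. `01` → no match
Total matched: 2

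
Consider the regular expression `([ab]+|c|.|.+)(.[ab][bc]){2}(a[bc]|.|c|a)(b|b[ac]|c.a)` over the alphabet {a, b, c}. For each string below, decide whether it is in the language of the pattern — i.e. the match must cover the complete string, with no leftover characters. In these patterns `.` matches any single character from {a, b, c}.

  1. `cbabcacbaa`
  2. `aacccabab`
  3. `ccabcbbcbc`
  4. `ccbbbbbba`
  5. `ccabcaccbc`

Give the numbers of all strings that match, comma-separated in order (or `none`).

3, 5

1. `cbabcacbaa` → no match
2. `aacccabab` → no match
3. `ccabcbbcbc` → match
4. `ccbbbbbba` → no match
5. `ccabcaccbc` → match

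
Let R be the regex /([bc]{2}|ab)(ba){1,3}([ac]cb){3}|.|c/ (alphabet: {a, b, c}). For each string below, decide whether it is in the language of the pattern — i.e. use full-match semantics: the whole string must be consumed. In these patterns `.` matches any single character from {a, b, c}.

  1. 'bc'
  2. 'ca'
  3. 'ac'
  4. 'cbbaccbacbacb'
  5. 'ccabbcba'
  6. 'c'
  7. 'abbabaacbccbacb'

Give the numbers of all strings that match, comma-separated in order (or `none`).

1. 'bc' → no match
2. 'ca' → no match
3. 'ac' → no match
4 → match
5. 'ccabbcba' → no match
6. 'c' → match
7 → match

4, 6, 7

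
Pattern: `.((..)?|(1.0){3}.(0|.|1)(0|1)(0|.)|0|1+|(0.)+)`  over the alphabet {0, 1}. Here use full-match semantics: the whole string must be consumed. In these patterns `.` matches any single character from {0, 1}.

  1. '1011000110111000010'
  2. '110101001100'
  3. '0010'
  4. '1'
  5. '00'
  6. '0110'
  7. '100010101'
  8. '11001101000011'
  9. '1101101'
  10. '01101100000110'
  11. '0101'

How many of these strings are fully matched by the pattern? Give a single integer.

4

1 → no match
2 → no match
3 → no match
4 → match
5 → match
6 → no match
7 → match
8 → match
9 → no match
10 → no match
11 → no match
Total matched: 4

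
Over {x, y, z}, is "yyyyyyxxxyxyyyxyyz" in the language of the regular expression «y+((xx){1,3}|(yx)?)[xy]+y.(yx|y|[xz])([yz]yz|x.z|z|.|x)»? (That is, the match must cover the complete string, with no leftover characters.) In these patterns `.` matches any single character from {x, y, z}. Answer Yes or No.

Yes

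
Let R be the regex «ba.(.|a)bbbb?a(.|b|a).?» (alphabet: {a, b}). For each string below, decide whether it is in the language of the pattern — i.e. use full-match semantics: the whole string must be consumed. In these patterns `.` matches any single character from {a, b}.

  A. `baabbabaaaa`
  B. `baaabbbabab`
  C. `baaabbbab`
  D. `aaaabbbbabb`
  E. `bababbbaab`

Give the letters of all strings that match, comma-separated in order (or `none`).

C, E

A → no match
B → no match
C → match
D → no match — must start with `ba`
E → match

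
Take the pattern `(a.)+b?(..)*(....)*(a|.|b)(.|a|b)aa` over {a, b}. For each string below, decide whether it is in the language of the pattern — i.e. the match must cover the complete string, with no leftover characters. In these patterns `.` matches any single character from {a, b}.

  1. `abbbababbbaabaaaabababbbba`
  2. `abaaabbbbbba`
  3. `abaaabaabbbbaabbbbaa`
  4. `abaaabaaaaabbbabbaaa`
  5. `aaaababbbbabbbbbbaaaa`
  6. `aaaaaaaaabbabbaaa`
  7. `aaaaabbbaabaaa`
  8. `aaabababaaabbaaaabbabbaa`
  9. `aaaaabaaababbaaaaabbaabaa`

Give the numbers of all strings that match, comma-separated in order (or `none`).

3, 4, 5, 6, 7, 8, 9

1 → no match — must end with `aa`
2 → no match — must end with `aa`
3 → match
4 → match
5 → match
6 → match
7 → match
8 → match
9 → match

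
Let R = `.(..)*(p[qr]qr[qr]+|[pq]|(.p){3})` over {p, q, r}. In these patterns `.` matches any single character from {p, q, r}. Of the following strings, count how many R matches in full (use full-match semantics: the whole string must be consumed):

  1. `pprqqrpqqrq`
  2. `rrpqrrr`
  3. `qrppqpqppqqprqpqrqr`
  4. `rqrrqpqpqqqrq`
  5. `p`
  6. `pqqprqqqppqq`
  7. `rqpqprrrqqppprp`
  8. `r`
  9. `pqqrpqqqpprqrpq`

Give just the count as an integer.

2

1 → no match
2 → no match
3 → no match
4 → no match
5 → no match
6 → match
7 → match
8 → no match
9 → no match
Total matched: 2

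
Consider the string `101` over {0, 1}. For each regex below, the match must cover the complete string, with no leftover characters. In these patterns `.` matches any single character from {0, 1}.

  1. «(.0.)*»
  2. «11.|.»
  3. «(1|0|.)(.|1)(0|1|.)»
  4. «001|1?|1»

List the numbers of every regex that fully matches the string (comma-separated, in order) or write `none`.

1, 3

1 → match
2 → no match
3 → match
4 → no match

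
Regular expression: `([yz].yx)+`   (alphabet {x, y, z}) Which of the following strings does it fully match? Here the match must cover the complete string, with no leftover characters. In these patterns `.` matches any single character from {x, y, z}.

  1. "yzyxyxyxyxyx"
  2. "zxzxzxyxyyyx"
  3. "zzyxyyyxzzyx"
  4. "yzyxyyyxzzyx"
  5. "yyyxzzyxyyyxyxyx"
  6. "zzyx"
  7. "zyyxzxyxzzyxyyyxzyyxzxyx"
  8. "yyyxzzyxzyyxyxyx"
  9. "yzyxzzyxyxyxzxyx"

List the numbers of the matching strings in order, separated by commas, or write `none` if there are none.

1 → match
2 → no match
3 → match
4 → match
5 → match
6 → match
7 → match
8 → match
9 → match

1, 3, 4, 5, 6, 7, 8, 9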